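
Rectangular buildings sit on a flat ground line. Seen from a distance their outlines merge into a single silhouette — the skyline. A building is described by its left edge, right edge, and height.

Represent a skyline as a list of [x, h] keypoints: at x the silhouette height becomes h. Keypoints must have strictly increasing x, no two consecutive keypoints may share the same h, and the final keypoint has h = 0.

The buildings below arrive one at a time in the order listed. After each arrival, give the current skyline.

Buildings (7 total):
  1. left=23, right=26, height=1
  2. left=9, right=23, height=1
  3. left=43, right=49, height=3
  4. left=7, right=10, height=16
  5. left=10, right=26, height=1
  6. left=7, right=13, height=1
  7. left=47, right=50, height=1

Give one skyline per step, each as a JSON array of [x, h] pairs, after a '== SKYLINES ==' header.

== SKYLINES ==
[[23,1],[26,0]]
[[9,1],[26,0]]
[[9,1],[26,0],[43,3],[49,0]]
[[7,16],[10,1],[26,0],[43,3],[49,0]]
[[7,16],[10,1],[26,0],[43,3],[49,0]]
[[7,16],[10,1],[26,0],[43,3],[49,0]]
[[7,16],[10,1],[26,0],[43,3],[49,1],[50,0]]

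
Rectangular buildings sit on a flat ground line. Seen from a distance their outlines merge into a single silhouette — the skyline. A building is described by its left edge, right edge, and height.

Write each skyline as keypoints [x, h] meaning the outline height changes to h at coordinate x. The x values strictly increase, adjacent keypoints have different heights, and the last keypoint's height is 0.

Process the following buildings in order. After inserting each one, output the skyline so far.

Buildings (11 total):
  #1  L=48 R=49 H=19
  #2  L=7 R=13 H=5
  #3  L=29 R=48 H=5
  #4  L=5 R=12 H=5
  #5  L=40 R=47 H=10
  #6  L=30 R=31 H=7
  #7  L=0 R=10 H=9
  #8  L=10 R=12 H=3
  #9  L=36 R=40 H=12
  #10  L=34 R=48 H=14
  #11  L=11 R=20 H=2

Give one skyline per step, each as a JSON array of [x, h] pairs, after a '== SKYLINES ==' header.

== SKYLINES ==
[[48,19],[49,0]]
[[7,5],[13,0],[48,19],[49,0]]
[[7,5],[13,0],[29,5],[48,19],[49,0]]
[[5,5],[13,0],[29,5],[48,19],[49,0]]
[[5,5],[13,0],[29,5],[40,10],[47,5],[48,19],[49,0]]
[[5,5],[13,0],[29,5],[30,7],[31,5],[40,10],[47,5],[48,19],[49,0]]
[[0,9],[10,5],[13,0],[29,5],[30,7],[31,5],[40,10],[47,5],[48,19],[49,0]]
[[0,9],[10,5],[13,0],[29,5],[30,7],[31,5],[40,10],[47,5],[48,19],[49,0]]
[[0,9],[10,5],[13,0],[29,5],[30,7],[31,5],[36,12],[40,10],[47,5],[48,19],[49,0]]
[[0,9],[10,5],[13,0],[29,5],[30,7],[31,5],[34,14],[48,19],[49,0]]
[[0,9],[10,5],[13,2],[20,0],[29,5],[30,7],[31,5],[34,14],[48,19],[49,0]]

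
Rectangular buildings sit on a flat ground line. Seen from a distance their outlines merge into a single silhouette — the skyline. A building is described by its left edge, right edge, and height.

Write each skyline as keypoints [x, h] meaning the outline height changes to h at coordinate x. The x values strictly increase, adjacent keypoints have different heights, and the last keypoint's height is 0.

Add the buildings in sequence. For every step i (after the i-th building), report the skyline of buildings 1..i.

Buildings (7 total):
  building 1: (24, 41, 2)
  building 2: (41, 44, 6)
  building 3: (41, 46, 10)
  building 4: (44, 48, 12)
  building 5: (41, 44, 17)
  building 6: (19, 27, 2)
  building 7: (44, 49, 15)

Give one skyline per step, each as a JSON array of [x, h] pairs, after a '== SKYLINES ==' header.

== SKYLINES ==
[[24,2],[41,0]]
[[24,2],[41,6],[44,0]]
[[24,2],[41,10],[46,0]]
[[24,2],[41,10],[44,12],[48,0]]
[[24,2],[41,17],[44,12],[48,0]]
[[19,2],[41,17],[44,12],[48,0]]
[[19,2],[41,17],[44,15],[49,0]]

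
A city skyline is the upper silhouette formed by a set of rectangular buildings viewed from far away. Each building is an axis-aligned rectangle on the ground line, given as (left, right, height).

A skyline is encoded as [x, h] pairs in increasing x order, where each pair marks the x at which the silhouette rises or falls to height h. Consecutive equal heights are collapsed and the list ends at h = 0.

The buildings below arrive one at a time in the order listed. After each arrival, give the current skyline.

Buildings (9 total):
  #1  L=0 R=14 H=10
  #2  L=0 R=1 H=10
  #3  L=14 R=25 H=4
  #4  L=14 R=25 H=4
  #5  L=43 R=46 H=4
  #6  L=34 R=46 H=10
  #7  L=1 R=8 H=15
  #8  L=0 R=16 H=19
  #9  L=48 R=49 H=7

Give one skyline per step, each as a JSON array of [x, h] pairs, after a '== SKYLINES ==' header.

== SKYLINES ==
[[0,10],[14,0]]
[[0,10],[14,0]]
[[0,10],[14,4],[25,0]]
[[0,10],[14,4],[25,0]]
[[0,10],[14,4],[25,0],[43,4],[46,0]]
[[0,10],[14,4],[25,0],[34,10],[46,0]]
[[0,10],[1,15],[8,10],[14,4],[25,0],[34,10],[46,0]]
[[0,19],[16,4],[25,0],[34,10],[46,0]]
[[0,19],[16,4],[25,0],[34,10],[46,0],[48,7],[49,0]]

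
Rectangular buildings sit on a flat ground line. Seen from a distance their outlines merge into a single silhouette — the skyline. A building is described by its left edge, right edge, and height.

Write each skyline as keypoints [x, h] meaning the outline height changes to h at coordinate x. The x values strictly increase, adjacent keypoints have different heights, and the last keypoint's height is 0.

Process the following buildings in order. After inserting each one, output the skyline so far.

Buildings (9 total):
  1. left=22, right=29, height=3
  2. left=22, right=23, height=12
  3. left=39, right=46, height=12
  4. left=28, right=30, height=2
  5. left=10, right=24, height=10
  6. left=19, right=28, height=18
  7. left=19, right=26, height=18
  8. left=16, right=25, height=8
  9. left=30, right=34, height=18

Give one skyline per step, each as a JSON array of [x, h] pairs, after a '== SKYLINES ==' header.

== SKYLINES ==
[[22,3],[29,0]]
[[22,12],[23,3],[29,0]]
[[22,12],[23,3],[29,0],[39,12],[46,0]]
[[22,12],[23,3],[29,2],[30,0],[39,12],[46,0]]
[[10,10],[22,12],[23,10],[24,3],[29,2],[30,0],[39,12],[46,0]]
[[10,10],[19,18],[28,3],[29,2],[30,0],[39,12],[46,0]]
[[10,10],[19,18],[28,3],[29,2],[30,0],[39,12],[46,0]]
[[10,10],[19,18],[28,3],[29,2],[30,0],[39,12],[46,0]]
[[10,10],[19,18],[28,3],[29,2],[30,18],[34,0],[39,12],[46,0]]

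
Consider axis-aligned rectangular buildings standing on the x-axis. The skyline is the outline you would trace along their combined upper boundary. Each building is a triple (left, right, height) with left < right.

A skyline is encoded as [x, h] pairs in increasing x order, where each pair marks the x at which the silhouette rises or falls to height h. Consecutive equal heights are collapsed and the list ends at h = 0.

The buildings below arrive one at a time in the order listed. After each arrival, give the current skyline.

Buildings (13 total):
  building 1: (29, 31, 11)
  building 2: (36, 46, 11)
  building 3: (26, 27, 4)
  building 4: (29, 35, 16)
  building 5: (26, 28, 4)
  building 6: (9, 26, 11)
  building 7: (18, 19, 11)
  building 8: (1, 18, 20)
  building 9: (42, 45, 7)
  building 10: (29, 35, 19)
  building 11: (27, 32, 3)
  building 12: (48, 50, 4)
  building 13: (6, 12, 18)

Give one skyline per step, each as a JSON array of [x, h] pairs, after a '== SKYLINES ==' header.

== SKYLINES ==
[[29,11],[31,0]]
[[29,11],[31,0],[36,11],[46,0]]
[[26,4],[27,0],[29,11],[31,0],[36,11],[46,0]]
[[26,4],[27,0],[29,16],[35,0],[36,11],[46,0]]
[[26,4],[28,0],[29,16],[35,0],[36,11],[46,0]]
[[9,11],[26,4],[28,0],[29,16],[35,0],[36,11],[46,0]]
[[9,11],[26,4],[28,0],[29,16],[35,0],[36,11],[46,0]]
[[1,20],[18,11],[26,4],[28,0],[29,16],[35,0],[36,11],[46,0]]
[[1,20],[18,11],[26,4],[28,0],[29,16],[35,0],[36,11],[46,0]]
[[1,20],[18,11],[26,4],[28,0],[29,19],[35,0],[36,11],[46,0]]
[[1,20],[18,11],[26,4],[28,3],[29,19],[35,0],[36,11],[46,0]]
[[1,20],[18,11],[26,4],[28,3],[29,19],[35,0],[36,11],[46,0],[48,4],[50,0]]
[[1,20],[18,11],[26,4],[28,3],[29,19],[35,0],[36,11],[46,0],[48,4],[50,0]]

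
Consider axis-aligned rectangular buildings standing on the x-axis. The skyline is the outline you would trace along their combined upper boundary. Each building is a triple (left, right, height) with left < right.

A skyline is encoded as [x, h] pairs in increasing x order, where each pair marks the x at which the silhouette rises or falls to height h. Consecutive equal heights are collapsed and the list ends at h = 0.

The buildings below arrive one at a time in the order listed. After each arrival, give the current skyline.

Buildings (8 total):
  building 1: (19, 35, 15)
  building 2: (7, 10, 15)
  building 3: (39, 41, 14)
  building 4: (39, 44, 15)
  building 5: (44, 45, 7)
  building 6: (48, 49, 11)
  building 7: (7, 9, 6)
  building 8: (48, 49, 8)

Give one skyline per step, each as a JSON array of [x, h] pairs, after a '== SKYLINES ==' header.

== SKYLINES ==
[[19,15],[35,0]]
[[7,15],[10,0],[19,15],[35,0]]
[[7,15],[10,0],[19,15],[35,0],[39,14],[41,0]]
[[7,15],[10,0],[19,15],[35,0],[39,15],[44,0]]
[[7,15],[10,0],[19,15],[35,0],[39,15],[44,7],[45,0]]
[[7,15],[10,0],[19,15],[35,0],[39,15],[44,7],[45,0],[48,11],[49,0]]
[[7,15],[10,0],[19,15],[35,0],[39,15],[44,7],[45,0],[48,11],[49,0]]
[[7,15],[10,0],[19,15],[35,0],[39,15],[44,7],[45,0],[48,11],[49,0]]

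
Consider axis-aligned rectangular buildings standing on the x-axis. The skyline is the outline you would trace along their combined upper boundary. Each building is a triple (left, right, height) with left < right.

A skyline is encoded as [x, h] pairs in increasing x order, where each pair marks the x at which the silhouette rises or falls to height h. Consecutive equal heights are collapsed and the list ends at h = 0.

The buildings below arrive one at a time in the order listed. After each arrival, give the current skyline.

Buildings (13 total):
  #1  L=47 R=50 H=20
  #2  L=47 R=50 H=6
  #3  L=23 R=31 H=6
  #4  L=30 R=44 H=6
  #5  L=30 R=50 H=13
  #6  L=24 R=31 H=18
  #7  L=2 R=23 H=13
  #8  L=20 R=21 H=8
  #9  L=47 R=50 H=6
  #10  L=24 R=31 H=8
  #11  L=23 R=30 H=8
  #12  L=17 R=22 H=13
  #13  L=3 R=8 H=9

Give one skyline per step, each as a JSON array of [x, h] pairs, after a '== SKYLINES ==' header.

== SKYLINES ==
[[47,20],[50,0]]
[[47,20],[50,0]]
[[23,6],[31,0],[47,20],[50,0]]
[[23,6],[44,0],[47,20],[50,0]]
[[23,6],[30,13],[47,20],[50,0]]
[[23,6],[24,18],[31,13],[47,20],[50,0]]
[[2,13],[23,6],[24,18],[31,13],[47,20],[50,0]]
[[2,13],[23,6],[24,18],[31,13],[47,20],[50,0]]
[[2,13],[23,6],[24,18],[31,13],[47,20],[50,0]]
[[2,13],[23,6],[24,18],[31,13],[47,20],[50,0]]
[[2,13],[23,8],[24,18],[31,13],[47,20],[50,0]]
[[2,13],[23,8],[24,18],[31,13],[47,20],[50,0]]
[[2,13],[23,8],[24,18],[31,13],[47,20],[50,0]]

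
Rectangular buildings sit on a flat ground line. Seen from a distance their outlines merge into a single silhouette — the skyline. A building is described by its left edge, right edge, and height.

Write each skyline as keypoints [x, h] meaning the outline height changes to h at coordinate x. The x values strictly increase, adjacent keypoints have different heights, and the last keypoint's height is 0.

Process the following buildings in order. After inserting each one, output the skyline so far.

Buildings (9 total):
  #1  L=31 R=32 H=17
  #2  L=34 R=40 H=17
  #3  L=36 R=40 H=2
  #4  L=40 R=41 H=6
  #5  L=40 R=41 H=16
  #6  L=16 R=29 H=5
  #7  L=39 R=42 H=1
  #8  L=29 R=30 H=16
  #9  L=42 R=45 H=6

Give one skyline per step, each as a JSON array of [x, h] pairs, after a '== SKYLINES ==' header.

== SKYLINES ==
[[31,17],[32,0]]
[[31,17],[32,0],[34,17],[40,0]]
[[31,17],[32,0],[34,17],[40,0]]
[[31,17],[32,0],[34,17],[40,6],[41,0]]
[[31,17],[32,0],[34,17],[40,16],[41,0]]
[[16,5],[29,0],[31,17],[32,0],[34,17],[40,16],[41,0]]
[[16,5],[29,0],[31,17],[32,0],[34,17],[40,16],[41,1],[42,0]]
[[16,5],[29,16],[30,0],[31,17],[32,0],[34,17],[40,16],[41,1],[42,0]]
[[16,5],[29,16],[30,0],[31,17],[32,0],[34,17],[40,16],[41,1],[42,6],[45,0]]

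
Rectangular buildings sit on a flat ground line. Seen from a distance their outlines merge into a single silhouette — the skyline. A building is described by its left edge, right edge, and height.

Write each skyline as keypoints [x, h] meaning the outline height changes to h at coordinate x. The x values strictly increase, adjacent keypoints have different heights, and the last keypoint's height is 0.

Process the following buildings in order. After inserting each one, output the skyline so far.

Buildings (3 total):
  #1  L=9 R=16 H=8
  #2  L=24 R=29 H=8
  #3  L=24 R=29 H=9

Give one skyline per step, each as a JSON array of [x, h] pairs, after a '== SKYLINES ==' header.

== SKYLINES ==
[[9,8],[16,0]]
[[9,8],[16,0],[24,8],[29,0]]
[[9,8],[16,0],[24,9],[29,0]]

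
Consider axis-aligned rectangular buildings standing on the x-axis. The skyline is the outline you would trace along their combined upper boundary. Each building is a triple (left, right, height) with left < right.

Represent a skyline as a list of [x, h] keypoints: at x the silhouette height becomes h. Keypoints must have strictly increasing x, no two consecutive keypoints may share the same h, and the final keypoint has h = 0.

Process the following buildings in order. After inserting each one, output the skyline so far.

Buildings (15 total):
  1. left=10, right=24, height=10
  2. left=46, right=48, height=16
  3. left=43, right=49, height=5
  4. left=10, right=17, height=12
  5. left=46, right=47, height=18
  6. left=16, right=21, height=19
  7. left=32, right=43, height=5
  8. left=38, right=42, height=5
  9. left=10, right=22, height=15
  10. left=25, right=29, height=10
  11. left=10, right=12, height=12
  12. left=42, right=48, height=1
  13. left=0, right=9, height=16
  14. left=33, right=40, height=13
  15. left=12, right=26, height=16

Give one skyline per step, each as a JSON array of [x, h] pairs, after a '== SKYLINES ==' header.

== SKYLINES ==
[[10,10],[24,0]]
[[10,10],[24,0],[46,16],[48,0]]
[[10,10],[24,0],[43,5],[46,16],[48,5],[49,0]]
[[10,12],[17,10],[24,0],[43,5],[46,16],[48,5],[49,0]]
[[10,12],[17,10],[24,0],[43,5],[46,18],[47,16],[48,5],[49,0]]
[[10,12],[16,19],[21,10],[24,0],[43,5],[46,18],[47,16],[48,5],[49,0]]
[[10,12],[16,19],[21,10],[24,0],[32,5],[46,18],[47,16],[48,5],[49,0]]
[[10,12],[16,19],[21,10],[24,0],[32,5],[46,18],[47,16],[48,5],[49,0]]
[[10,15],[16,19],[21,15],[22,10],[24,0],[32,5],[46,18],[47,16],[48,5],[49,0]]
[[10,15],[16,19],[21,15],[22,10],[24,0],[25,10],[29,0],[32,5],[46,18],[47,16],[48,5],[49,0]]
[[10,15],[16,19],[21,15],[22,10],[24,0],[25,10],[29,0],[32,5],[46,18],[47,16],[48,5],[49,0]]
[[10,15],[16,19],[21,15],[22,10],[24,0],[25,10],[29,0],[32,5],[46,18],[47,16],[48,5],[49,0]]
[[0,16],[9,0],[10,15],[16,19],[21,15],[22,10],[24,0],[25,10],[29,0],[32,5],[46,18],[47,16],[48,5],[49,0]]
[[0,16],[9,0],[10,15],[16,19],[21,15],[22,10],[24,0],[25,10],[29,0],[32,5],[33,13],[40,5],[46,18],[47,16],[48,5],[49,0]]
[[0,16],[9,0],[10,15],[12,16],[16,19],[21,16],[26,10],[29,0],[32,5],[33,13],[40,5],[46,18],[47,16],[48,5],[49,0]]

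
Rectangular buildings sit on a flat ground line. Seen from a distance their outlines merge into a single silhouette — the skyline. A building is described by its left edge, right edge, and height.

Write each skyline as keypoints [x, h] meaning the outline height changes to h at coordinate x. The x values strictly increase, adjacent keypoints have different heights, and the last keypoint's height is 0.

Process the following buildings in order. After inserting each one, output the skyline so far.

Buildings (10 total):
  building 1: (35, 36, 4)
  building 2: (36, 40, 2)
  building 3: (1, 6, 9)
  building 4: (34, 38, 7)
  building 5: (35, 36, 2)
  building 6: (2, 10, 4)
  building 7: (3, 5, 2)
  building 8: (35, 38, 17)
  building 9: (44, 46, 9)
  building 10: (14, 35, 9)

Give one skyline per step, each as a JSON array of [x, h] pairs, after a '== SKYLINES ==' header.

== SKYLINES ==
[[35,4],[36,0]]
[[35,4],[36,2],[40,0]]
[[1,9],[6,0],[35,4],[36,2],[40,0]]
[[1,9],[6,0],[34,7],[38,2],[40,0]]
[[1,9],[6,0],[34,7],[38,2],[40,0]]
[[1,9],[6,4],[10,0],[34,7],[38,2],[40,0]]
[[1,9],[6,4],[10,0],[34,7],[38,2],[40,0]]
[[1,9],[6,4],[10,0],[34,7],[35,17],[38,2],[40,0]]
[[1,9],[6,4],[10,0],[34,7],[35,17],[38,2],[40,0],[44,9],[46,0]]
[[1,9],[6,4],[10,0],[14,9],[35,17],[38,2],[40,0],[44,9],[46,0]]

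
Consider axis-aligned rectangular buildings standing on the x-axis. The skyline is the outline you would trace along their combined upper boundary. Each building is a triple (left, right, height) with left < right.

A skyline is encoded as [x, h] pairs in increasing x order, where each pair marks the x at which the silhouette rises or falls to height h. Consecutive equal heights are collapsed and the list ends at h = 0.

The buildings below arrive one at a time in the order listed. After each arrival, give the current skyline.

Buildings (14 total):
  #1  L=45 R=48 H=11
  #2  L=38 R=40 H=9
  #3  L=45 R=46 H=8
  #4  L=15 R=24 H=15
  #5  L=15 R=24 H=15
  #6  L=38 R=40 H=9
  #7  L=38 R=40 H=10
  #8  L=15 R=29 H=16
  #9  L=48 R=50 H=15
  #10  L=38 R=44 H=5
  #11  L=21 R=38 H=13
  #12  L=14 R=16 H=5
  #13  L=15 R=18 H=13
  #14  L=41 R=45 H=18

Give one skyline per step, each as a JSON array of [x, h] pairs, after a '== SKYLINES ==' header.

== SKYLINES ==
[[45,11],[48,0]]
[[38,9],[40,0],[45,11],[48,0]]
[[38,9],[40,0],[45,11],[48,0]]
[[15,15],[24,0],[38,9],[40,0],[45,11],[48,0]]
[[15,15],[24,0],[38,9],[40,0],[45,11],[48,0]]
[[15,15],[24,0],[38,9],[40,0],[45,11],[48,0]]
[[15,15],[24,0],[38,10],[40,0],[45,11],[48,0]]
[[15,16],[29,0],[38,10],[40,0],[45,11],[48,0]]
[[15,16],[29,0],[38,10],[40,0],[45,11],[48,15],[50,0]]
[[15,16],[29,0],[38,10],[40,5],[44,0],[45,11],[48,15],[50,0]]
[[15,16],[29,13],[38,10],[40,5],[44,0],[45,11],[48,15],[50,0]]
[[14,5],[15,16],[29,13],[38,10],[40,5],[44,0],[45,11],[48,15],[50,0]]
[[14,5],[15,16],[29,13],[38,10],[40,5],[44,0],[45,11],[48,15],[50,0]]
[[14,5],[15,16],[29,13],[38,10],[40,5],[41,18],[45,11],[48,15],[50,0]]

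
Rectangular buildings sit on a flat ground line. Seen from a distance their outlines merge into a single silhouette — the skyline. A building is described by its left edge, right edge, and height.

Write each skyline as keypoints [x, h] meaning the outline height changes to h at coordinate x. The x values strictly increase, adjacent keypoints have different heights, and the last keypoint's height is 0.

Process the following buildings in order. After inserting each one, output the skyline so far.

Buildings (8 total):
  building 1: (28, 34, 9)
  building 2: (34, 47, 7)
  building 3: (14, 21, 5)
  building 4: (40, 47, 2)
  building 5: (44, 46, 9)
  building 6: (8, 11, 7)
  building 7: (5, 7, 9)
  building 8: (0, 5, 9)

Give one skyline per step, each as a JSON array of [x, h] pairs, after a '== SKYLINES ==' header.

== SKYLINES ==
[[28,9],[34,0]]
[[28,9],[34,7],[47,0]]
[[14,5],[21,0],[28,9],[34,7],[47,0]]
[[14,5],[21,0],[28,9],[34,7],[47,0]]
[[14,5],[21,0],[28,9],[34,7],[44,9],[46,7],[47,0]]
[[8,7],[11,0],[14,5],[21,0],[28,9],[34,7],[44,9],[46,7],[47,0]]
[[5,9],[7,0],[8,7],[11,0],[14,5],[21,0],[28,9],[34,7],[44,9],[46,7],[47,0]]
[[0,9],[7,0],[8,7],[11,0],[14,5],[21,0],[28,9],[34,7],[44,9],[46,7],[47,0]]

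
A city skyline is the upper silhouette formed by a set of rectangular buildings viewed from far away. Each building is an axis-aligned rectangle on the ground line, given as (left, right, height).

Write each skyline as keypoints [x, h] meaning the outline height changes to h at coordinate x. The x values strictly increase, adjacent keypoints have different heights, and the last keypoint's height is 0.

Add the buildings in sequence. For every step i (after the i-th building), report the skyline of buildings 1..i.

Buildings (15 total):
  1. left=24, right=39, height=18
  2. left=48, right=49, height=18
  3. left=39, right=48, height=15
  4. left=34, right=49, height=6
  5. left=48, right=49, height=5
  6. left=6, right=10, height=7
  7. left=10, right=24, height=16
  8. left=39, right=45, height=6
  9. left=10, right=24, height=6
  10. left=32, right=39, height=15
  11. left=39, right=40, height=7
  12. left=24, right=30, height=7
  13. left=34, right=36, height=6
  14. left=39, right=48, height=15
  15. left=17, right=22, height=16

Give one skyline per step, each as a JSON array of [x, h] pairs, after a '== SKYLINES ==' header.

== SKYLINES ==
[[24,18],[39,0]]
[[24,18],[39,0],[48,18],[49,0]]
[[24,18],[39,15],[48,18],[49,0]]
[[24,18],[39,15],[48,18],[49,0]]
[[24,18],[39,15],[48,18],[49,0]]
[[6,7],[10,0],[24,18],[39,15],[48,18],[49,0]]
[[6,7],[10,16],[24,18],[39,15],[48,18],[49,0]]
[[6,7],[10,16],[24,18],[39,15],[48,18],[49,0]]
[[6,7],[10,16],[24,18],[39,15],[48,18],[49,0]]
[[6,7],[10,16],[24,18],[39,15],[48,18],[49,0]]
[[6,7],[10,16],[24,18],[39,15],[48,18],[49,0]]
[[6,7],[10,16],[24,18],[39,15],[48,18],[49,0]]
[[6,7],[10,16],[24,18],[39,15],[48,18],[49,0]]
[[6,7],[10,16],[24,18],[39,15],[48,18],[49,0]]
[[6,7],[10,16],[24,18],[39,15],[48,18],[49,0]]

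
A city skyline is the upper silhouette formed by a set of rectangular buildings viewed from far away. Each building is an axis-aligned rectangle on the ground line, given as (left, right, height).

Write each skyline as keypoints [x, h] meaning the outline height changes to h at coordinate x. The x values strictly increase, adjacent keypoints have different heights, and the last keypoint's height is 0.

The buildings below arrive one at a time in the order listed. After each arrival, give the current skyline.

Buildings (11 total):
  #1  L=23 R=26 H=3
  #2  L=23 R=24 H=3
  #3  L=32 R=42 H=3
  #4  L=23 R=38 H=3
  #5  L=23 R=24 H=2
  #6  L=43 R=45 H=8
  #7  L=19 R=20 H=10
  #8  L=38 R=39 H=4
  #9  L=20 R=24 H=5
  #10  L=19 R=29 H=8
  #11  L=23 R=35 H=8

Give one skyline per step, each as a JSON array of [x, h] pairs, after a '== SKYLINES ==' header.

== SKYLINES ==
[[23,3],[26,0]]
[[23,3],[26,0]]
[[23,3],[26,0],[32,3],[42,0]]
[[23,3],[42,0]]
[[23,3],[42,0]]
[[23,3],[42,0],[43,8],[45,0]]
[[19,10],[20,0],[23,3],[42,0],[43,8],[45,0]]
[[19,10],[20,0],[23,3],[38,4],[39,3],[42,0],[43,8],[45,0]]
[[19,10],[20,5],[24,3],[38,4],[39,3],[42,0],[43,8],[45,0]]
[[19,10],[20,8],[29,3],[38,4],[39,3],[42,0],[43,8],[45,0]]
[[19,10],[20,8],[35,3],[38,4],[39,3],[42,0],[43,8],[45,0]]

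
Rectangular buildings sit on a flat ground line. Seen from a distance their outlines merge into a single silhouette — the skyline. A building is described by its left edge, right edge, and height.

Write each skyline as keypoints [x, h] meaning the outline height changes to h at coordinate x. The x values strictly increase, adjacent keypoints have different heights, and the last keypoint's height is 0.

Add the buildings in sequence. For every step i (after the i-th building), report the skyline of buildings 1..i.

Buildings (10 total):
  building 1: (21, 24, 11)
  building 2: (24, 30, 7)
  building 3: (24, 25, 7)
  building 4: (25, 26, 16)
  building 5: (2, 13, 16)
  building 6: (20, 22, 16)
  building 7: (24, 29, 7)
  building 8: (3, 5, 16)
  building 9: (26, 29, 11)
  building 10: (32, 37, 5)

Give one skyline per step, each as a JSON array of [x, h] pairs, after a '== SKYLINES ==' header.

== SKYLINES ==
[[21,11],[24,0]]
[[21,11],[24,7],[30,0]]
[[21,11],[24,7],[30,0]]
[[21,11],[24,7],[25,16],[26,7],[30,0]]
[[2,16],[13,0],[21,11],[24,7],[25,16],[26,7],[30,0]]
[[2,16],[13,0],[20,16],[22,11],[24,7],[25,16],[26,7],[30,0]]
[[2,16],[13,0],[20,16],[22,11],[24,7],[25,16],[26,7],[30,0]]
[[2,16],[13,0],[20,16],[22,11],[24,7],[25,16],[26,7],[30,0]]
[[2,16],[13,0],[20,16],[22,11],[24,7],[25,16],[26,11],[29,7],[30,0]]
[[2,16],[13,0],[20,16],[22,11],[24,7],[25,16],[26,11],[29,7],[30,0],[32,5],[37,0]]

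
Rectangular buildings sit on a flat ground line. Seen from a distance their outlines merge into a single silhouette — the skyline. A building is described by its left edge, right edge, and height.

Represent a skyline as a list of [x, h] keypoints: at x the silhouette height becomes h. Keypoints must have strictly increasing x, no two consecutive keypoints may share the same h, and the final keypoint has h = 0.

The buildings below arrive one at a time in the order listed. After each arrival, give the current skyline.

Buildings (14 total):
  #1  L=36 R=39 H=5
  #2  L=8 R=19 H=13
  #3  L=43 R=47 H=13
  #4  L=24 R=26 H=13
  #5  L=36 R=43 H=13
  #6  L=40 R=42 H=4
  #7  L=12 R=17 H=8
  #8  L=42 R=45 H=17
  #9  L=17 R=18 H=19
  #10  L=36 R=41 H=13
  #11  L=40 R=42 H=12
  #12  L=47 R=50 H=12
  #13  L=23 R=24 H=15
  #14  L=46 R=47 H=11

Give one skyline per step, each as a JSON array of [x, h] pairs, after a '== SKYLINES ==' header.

== SKYLINES ==
[[36,5],[39,0]]
[[8,13],[19,0],[36,5],[39,0]]
[[8,13],[19,0],[36,5],[39,0],[43,13],[47,0]]
[[8,13],[19,0],[24,13],[26,0],[36,5],[39,0],[43,13],[47,0]]
[[8,13],[19,0],[24,13],[26,0],[36,13],[47,0]]
[[8,13],[19,0],[24,13],[26,0],[36,13],[47,0]]
[[8,13],[19,0],[24,13],[26,0],[36,13],[47,0]]
[[8,13],[19,0],[24,13],[26,0],[36,13],[42,17],[45,13],[47,0]]
[[8,13],[17,19],[18,13],[19,0],[24,13],[26,0],[36,13],[42,17],[45,13],[47,0]]
[[8,13],[17,19],[18,13],[19,0],[24,13],[26,0],[36,13],[42,17],[45,13],[47,0]]
[[8,13],[17,19],[18,13],[19,0],[24,13],[26,0],[36,13],[42,17],[45,13],[47,0]]
[[8,13],[17,19],[18,13],[19,0],[24,13],[26,0],[36,13],[42,17],[45,13],[47,12],[50,0]]
[[8,13],[17,19],[18,13],[19,0],[23,15],[24,13],[26,0],[36,13],[42,17],[45,13],[47,12],[50,0]]
[[8,13],[17,19],[18,13],[19,0],[23,15],[24,13],[26,0],[36,13],[42,17],[45,13],[47,12],[50,0]]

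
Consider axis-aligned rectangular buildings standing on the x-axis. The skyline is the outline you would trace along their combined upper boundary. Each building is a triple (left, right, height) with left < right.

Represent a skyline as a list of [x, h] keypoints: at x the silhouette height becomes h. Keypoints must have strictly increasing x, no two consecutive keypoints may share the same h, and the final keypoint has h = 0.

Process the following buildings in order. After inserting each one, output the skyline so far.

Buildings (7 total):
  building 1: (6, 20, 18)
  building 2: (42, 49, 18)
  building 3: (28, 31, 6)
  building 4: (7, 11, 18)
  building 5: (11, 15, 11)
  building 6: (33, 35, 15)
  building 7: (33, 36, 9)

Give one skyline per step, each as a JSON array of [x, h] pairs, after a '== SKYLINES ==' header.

== SKYLINES ==
[[6,18],[20,0]]
[[6,18],[20,0],[42,18],[49,0]]
[[6,18],[20,0],[28,6],[31,0],[42,18],[49,0]]
[[6,18],[20,0],[28,6],[31,0],[42,18],[49,0]]
[[6,18],[20,0],[28,6],[31,0],[42,18],[49,0]]
[[6,18],[20,0],[28,6],[31,0],[33,15],[35,0],[42,18],[49,0]]
[[6,18],[20,0],[28,6],[31,0],[33,15],[35,9],[36,0],[42,18],[49,0]]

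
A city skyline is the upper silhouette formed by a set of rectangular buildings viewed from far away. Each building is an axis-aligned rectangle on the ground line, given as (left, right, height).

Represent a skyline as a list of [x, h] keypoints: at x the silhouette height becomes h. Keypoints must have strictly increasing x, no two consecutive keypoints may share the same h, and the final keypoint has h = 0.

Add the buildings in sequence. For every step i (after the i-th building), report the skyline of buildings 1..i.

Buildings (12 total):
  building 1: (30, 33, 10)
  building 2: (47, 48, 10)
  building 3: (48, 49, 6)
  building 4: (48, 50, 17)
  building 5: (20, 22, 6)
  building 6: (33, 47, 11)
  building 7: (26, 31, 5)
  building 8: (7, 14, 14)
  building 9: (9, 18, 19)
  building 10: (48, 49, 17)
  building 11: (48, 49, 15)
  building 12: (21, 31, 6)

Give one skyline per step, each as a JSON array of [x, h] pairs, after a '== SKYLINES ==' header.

== SKYLINES ==
[[30,10],[33,0]]
[[30,10],[33,0],[47,10],[48,0]]
[[30,10],[33,0],[47,10],[48,6],[49,0]]
[[30,10],[33,0],[47,10],[48,17],[50,0]]
[[20,6],[22,0],[30,10],[33,0],[47,10],[48,17],[50,0]]
[[20,6],[22,0],[30,10],[33,11],[47,10],[48,17],[50,0]]
[[20,6],[22,0],[26,5],[30,10],[33,11],[47,10],[48,17],[50,0]]
[[7,14],[14,0],[20,6],[22,0],[26,5],[30,10],[33,11],[47,10],[48,17],[50,0]]
[[7,14],[9,19],[18,0],[20,6],[22,0],[26,5],[30,10],[33,11],[47,10],[48,17],[50,0]]
[[7,14],[9,19],[18,0],[20,6],[22,0],[26,5],[30,10],[33,11],[47,10],[48,17],[50,0]]
[[7,14],[9,19],[18,0],[20,6],[22,0],[26,5],[30,10],[33,11],[47,10],[48,17],[50,0]]
[[7,14],[9,19],[18,0],[20,6],[30,10],[33,11],[47,10],[48,17],[50,0]]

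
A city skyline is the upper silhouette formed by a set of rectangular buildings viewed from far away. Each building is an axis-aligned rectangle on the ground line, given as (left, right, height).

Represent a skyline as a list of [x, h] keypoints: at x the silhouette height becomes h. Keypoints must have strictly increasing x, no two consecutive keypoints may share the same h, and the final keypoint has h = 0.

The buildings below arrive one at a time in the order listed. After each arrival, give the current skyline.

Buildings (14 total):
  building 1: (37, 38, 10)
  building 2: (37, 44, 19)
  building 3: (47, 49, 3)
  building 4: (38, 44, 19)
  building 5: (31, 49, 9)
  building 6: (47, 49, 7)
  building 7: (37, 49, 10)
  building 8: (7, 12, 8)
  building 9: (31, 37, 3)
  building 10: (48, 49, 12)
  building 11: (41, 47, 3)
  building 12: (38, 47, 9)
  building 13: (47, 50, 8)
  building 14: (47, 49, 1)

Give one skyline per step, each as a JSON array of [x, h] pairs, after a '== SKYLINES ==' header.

== SKYLINES ==
[[37,10],[38,0]]
[[37,19],[44,0]]
[[37,19],[44,0],[47,3],[49,0]]
[[37,19],[44,0],[47,3],[49,0]]
[[31,9],[37,19],[44,9],[49,0]]
[[31,9],[37,19],[44,9],[49,0]]
[[31,9],[37,19],[44,10],[49,0]]
[[7,8],[12,0],[31,9],[37,19],[44,10],[49,0]]
[[7,8],[12,0],[31,9],[37,19],[44,10],[49,0]]
[[7,8],[12,0],[31,9],[37,19],[44,10],[48,12],[49,0]]
[[7,8],[12,0],[31,9],[37,19],[44,10],[48,12],[49,0]]
[[7,8],[12,0],[31,9],[37,19],[44,10],[48,12],[49,0]]
[[7,8],[12,0],[31,9],[37,19],[44,10],[48,12],[49,8],[50,0]]
[[7,8],[12,0],[31,9],[37,19],[44,10],[48,12],[49,8],[50,0]]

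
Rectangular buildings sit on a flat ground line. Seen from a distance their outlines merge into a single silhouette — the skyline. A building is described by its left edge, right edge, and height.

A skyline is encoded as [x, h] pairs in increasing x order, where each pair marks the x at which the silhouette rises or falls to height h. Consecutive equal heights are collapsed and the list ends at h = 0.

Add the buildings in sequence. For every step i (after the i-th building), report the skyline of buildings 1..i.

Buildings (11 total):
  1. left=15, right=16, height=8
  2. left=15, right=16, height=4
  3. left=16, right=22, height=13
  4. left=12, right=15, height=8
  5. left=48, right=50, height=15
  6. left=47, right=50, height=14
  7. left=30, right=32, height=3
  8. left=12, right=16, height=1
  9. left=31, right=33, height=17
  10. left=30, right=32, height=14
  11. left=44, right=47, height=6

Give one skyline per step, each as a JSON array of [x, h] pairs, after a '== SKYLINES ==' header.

== SKYLINES ==
[[15,8],[16,0]]
[[15,8],[16,0]]
[[15,8],[16,13],[22,0]]
[[12,8],[16,13],[22,0]]
[[12,8],[16,13],[22,0],[48,15],[50,0]]
[[12,8],[16,13],[22,0],[47,14],[48,15],[50,0]]
[[12,8],[16,13],[22,0],[30,3],[32,0],[47,14],[48,15],[50,0]]
[[12,8],[16,13],[22,0],[30,3],[32,0],[47,14],[48,15],[50,0]]
[[12,8],[16,13],[22,0],[30,3],[31,17],[33,0],[47,14],[48,15],[50,0]]
[[12,8],[16,13],[22,0],[30,14],[31,17],[33,0],[47,14],[48,15],[50,0]]
[[12,8],[16,13],[22,0],[30,14],[31,17],[33,0],[44,6],[47,14],[48,15],[50,0]]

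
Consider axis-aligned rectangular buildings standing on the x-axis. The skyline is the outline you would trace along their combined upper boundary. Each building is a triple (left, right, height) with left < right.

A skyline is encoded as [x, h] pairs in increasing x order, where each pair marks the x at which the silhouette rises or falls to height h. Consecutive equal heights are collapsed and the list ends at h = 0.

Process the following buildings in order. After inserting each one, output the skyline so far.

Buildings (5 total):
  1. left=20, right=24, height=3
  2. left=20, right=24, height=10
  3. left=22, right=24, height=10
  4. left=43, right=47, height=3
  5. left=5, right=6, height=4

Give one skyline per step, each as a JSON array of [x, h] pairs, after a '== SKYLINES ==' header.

== SKYLINES ==
[[20,3],[24,0]]
[[20,10],[24,0]]
[[20,10],[24,0]]
[[20,10],[24,0],[43,3],[47,0]]
[[5,4],[6,0],[20,10],[24,0],[43,3],[47,0]]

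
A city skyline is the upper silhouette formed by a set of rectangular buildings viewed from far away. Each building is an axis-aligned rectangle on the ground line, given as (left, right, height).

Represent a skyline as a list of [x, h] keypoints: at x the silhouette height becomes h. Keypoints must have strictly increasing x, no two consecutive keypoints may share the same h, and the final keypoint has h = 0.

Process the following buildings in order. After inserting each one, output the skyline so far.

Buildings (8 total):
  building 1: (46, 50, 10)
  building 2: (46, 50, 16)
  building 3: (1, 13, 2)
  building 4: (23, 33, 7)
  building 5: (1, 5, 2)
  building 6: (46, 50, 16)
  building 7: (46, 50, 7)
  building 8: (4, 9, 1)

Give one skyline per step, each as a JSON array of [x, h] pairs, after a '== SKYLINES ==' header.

== SKYLINES ==
[[46,10],[50,0]]
[[46,16],[50,0]]
[[1,2],[13,0],[46,16],[50,0]]
[[1,2],[13,0],[23,7],[33,0],[46,16],[50,0]]
[[1,2],[13,0],[23,7],[33,0],[46,16],[50,0]]
[[1,2],[13,0],[23,7],[33,0],[46,16],[50,0]]
[[1,2],[13,0],[23,7],[33,0],[46,16],[50,0]]
[[1,2],[13,0],[23,7],[33,0],[46,16],[50,0]]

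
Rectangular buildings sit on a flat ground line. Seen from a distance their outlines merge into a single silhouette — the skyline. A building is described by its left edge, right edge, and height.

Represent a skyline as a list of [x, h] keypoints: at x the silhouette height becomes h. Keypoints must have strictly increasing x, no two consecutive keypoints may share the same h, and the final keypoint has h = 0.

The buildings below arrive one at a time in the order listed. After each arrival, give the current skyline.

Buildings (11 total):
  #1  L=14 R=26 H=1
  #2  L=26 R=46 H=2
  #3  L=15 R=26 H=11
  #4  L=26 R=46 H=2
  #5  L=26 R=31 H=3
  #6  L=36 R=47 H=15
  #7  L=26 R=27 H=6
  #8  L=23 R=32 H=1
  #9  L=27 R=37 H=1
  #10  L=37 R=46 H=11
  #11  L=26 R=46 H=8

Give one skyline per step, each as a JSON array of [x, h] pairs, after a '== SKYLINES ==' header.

== SKYLINES ==
[[14,1],[26,0]]
[[14,1],[26,2],[46,0]]
[[14,1],[15,11],[26,2],[46,0]]
[[14,1],[15,11],[26,2],[46,0]]
[[14,1],[15,11],[26,3],[31,2],[46,0]]
[[14,1],[15,11],[26,3],[31,2],[36,15],[47,0]]
[[14,1],[15,11],[26,6],[27,3],[31,2],[36,15],[47,0]]
[[14,1],[15,11],[26,6],[27,3],[31,2],[36,15],[47,0]]
[[14,1],[15,11],[26,6],[27,3],[31,2],[36,15],[47,0]]
[[14,1],[15,11],[26,6],[27,3],[31,2],[36,15],[47,0]]
[[14,1],[15,11],[26,8],[36,15],[47,0]]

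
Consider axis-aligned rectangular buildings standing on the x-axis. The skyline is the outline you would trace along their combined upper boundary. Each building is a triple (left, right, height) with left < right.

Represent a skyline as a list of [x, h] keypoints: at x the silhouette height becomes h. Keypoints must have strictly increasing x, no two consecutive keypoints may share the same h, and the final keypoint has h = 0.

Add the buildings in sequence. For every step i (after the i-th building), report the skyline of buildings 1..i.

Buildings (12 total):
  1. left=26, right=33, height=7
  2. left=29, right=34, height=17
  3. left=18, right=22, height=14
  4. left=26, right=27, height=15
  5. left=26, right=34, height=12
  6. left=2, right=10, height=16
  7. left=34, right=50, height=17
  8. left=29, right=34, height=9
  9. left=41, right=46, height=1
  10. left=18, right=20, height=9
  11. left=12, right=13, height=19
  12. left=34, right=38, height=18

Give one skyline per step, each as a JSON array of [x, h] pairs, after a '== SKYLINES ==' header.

== SKYLINES ==
[[26,7],[33,0]]
[[26,7],[29,17],[34,0]]
[[18,14],[22,0],[26,7],[29,17],[34,0]]
[[18,14],[22,0],[26,15],[27,7],[29,17],[34,0]]
[[18,14],[22,0],[26,15],[27,12],[29,17],[34,0]]
[[2,16],[10,0],[18,14],[22,0],[26,15],[27,12],[29,17],[34,0]]
[[2,16],[10,0],[18,14],[22,0],[26,15],[27,12],[29,17],[50,0]]
[[2,16],[10,0],[18,14],[22,0],[26,15],[27,12],[29,17],[50,0]]
[[2,16],[10,0],[18,14],[22,0],[26,15],[27,12],[29,17],[50,0]]
[[2,16],[10,0],[18,14],[22,0],[26,15],[27,12],[29,17],[50,0]]
[[2,16],[10,0],[12,19],[13,0],[18,14],[22,0],[26,15],[27,12],[29,17],[50,0]]
[[2,16],[10,0],[12,19],[13,0],[18,14],[22,0],[26,15],[27,12],[29,17],[34,18],[38,17],[50,0]]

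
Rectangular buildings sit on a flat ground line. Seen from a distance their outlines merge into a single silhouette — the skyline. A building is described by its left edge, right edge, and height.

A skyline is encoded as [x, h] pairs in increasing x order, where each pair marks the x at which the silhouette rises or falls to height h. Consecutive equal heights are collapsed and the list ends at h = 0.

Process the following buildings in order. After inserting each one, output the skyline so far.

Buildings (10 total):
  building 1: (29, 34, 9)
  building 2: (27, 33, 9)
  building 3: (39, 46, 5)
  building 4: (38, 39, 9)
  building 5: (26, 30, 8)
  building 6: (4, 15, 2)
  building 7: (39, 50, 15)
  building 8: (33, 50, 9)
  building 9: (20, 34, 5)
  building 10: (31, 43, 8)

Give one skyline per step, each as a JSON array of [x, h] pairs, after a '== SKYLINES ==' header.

== SKYLINES ==
[[29,9],[34,0]]
[[27,9],[34,0]]
[[27,9],[34,0],[39,5],[46,0]]
[[27,9],[34,0],[38,9],[39,5],[46,0]]
[[26,8],[27,9],[34,0],[38,9],[39,5],[46,0]]
[[4,2],[15,0],[26,8],[27,9],[34,0],[38,9],[39,5],[46,0]]
[[4,2],[15,0],[26,8],[27,9],[34,0],[38,9],[39,15],[50,0]]
[[4,2],[15,0],[26,8],[27,9],[39,15],[50,0]]
[[4,2],[15,0],[20,5],[26,8],[27,9],[39,15],[50,0]]
[[4,2],[15,0],[20,5],[26,8],[27,9],[39,15],[50,0]]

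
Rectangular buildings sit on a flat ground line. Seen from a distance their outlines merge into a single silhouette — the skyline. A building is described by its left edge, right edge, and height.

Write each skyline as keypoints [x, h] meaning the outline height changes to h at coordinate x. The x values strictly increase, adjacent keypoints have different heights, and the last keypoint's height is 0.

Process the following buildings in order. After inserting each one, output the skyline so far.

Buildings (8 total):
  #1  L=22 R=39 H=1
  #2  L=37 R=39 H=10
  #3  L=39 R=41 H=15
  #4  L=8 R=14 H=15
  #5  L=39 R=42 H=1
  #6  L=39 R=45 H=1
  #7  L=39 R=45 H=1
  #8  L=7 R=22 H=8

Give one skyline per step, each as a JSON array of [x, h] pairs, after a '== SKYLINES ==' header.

== SKYLINES ==
[[22,1],[39,0]]
[[22,1],[37,10],[39,0]]
[[22,1],[37,10],[39,15],[41,0]]
[[8,15],[14,0],[22,1],[37,10],[39,15],[41,0]]
[[8,15],[14,0],[22,1],[37,10],[39,15],[41,1],[42,0]]
[[8,15],[14,0],[22,1],[37,10],[39,15],[41,1],[45,0]]
[[8,15],[14,0],[22,1],[37,10],[39,15],[41,1],[45,0]]
[[7,8],[8,15],[14,8],[22,1],[37,10],[39,15],[41,1],[45,0]]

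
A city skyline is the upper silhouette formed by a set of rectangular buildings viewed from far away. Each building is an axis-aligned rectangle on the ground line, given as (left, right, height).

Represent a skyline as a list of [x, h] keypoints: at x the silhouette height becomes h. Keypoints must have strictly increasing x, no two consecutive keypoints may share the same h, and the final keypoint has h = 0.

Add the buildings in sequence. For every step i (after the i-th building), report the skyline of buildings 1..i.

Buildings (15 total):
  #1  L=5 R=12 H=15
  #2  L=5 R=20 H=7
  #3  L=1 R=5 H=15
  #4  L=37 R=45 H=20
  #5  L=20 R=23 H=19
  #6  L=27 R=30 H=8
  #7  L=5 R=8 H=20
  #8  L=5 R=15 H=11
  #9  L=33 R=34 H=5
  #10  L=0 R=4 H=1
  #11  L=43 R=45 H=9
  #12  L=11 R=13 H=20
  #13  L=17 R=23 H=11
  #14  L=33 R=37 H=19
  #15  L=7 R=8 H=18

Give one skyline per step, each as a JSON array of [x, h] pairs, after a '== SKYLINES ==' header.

== SKYLINES ==
[[5,15],[12,0]]
[[5,15],[12,7],[20,0]]
[[1,15],[12,7],[20,0]]
[[1,15],[12,7],[20,0],[37,20],[45,0]]
[[1,15],[12,7],[20,19],[23,0],[37,20],[45,0]]
[[1,15],[12,7],[20,19],[23,0],[27,8],[30,0],[37,20],[45,0]]
[[1,15],[5,20],[8,15],[12,7],[20,19],[23,0],[27,8],[30,0],[37,20],[45,0]]
[[1,15],[5,20],[8,15],[12,11],[15,7],[20,19],[23,0],[27,8],[30,0],[37,20],[45,0]]
[[1,15],[5,20],[8,15],[12,11],[15,7],[20,19],[23,0],[27,8],[30,0],[33,5],[34,0],[37,20],[45,0]]
[[0,1],[1,15],[5,20],[8,15],[12,11],[15,7],[20,19],[23,0],[27,8],[30,0],[33,5],[34,0],[37,20],[45,0]]
[[0,1],[1,15],[5,20],[8,15],[12,11],[15,7],[20,19],[23,0],[27,8],[30,0],[33,5],[34,0],[37,20],[45,0]]
[[0,1],[1,15],[5,20],[8,15],[11,20],[13,11],[15,7],[20,19],[23,0],[27,8],[30,0],[33,5],[34,0],[37,20],[45,0]]
[[0,1],[1,15],[5,20],[8,15],[11,20],[13,11],[15,7],[17,11],[20,19],[23,0],[27,8],[30,0],[33,5],[34,0],[37,20],[45,0]]
[[0,1],[1,15],[5,20],[8,15],[11,20],[13,11],[15,7],[17,11],[20,19],[23,0],[27,8],[30,0],[33,19],[37,20],[45,0]]
[[0,1],[1,15],[5,20],[8,15],[11,20],[13,11],[15,7],[17,11],[20,19],[23,0],[27,8],[30,0],[33,19],[37,20],[45,0]]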